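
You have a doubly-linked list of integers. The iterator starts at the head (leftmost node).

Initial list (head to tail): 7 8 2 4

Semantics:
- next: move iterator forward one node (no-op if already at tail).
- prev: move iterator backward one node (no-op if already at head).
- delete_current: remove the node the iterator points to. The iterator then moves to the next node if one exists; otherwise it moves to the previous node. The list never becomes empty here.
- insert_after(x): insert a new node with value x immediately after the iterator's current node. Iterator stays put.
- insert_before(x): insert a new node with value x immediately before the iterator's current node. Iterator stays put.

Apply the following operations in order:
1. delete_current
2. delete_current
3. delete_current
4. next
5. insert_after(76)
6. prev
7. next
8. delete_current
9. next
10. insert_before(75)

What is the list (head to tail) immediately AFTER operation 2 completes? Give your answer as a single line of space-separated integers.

Answer: 2 4

Derivation:
After 1 (delete_current): list=[8, 2, 4] cursor@8
After 2 (delete_current): list=[2, 4] cursor@2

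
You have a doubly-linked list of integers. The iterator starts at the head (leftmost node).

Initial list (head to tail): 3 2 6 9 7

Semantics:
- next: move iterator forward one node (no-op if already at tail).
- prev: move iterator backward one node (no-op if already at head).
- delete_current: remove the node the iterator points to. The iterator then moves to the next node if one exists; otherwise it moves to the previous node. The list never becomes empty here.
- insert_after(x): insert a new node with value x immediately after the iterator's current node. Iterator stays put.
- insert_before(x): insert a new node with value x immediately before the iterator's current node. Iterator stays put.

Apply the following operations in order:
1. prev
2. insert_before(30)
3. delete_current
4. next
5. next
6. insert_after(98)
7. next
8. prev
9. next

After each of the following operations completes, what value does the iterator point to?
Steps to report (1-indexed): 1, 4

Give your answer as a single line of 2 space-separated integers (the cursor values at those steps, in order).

Answer: 3 6

Derivation:
After 1 (prev): list=[3, 2, 6, 9, 7] cursor@3
After 2 (insert_before(30)): list=[30, 3, 2, 6, 9, 7] cursor@3
After 3 (delete_current): list=[30, 2, 6, 9, 7] cursor@2
After 4 (next): list=[30, 2, 6, 9, 7] cursor@6
After 5 (next): list=[30, 2, 6, 9, 7] cursor@9
After 6 (insert_after(98)): list=[30, 2, 6, 9, 98, 7] cursor@9
After 7 (next): list=[30, 2, 6, 9, 98, 7] cursor@98
After 8 (prev): list=[30, 2, 6, 9, 98, 7] cursor@9
After 9 (next): list=[30, 2, 6, 9, 98, 7] cursor@98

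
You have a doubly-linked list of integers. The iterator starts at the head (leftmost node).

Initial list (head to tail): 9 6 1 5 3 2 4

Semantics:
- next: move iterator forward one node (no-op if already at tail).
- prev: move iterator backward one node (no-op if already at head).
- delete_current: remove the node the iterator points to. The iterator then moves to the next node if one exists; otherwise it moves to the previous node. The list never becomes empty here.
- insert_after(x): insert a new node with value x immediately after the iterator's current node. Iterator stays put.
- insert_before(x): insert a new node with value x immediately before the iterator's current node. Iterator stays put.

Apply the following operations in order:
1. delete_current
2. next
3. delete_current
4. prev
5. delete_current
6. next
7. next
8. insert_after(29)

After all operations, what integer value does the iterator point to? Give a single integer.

After 1 (delete_current): list=[6, 1, 5, 3, 2, 4] cursor@6
After 2 (next): list=[6, 1, 5, 3, 2, 4] cursor@1
After 3 (delete_current): list=[6, 5, 3, 2, 4] cursor@5
After 4 (prev): list=[6, 5, 3, 2, 4] cursor@6
After 5 (delete_current): list=[5, 3, 2, 4] cursor@5
After 6 (next): list=[5, 3, 2, 4] cursor@3
After 7 (next): list=[5, 3, 2, 4] cursor@2
After 8 (insert_after(29)): list=[5, 3, 2, 29, 4] cursor@2

Answer: 2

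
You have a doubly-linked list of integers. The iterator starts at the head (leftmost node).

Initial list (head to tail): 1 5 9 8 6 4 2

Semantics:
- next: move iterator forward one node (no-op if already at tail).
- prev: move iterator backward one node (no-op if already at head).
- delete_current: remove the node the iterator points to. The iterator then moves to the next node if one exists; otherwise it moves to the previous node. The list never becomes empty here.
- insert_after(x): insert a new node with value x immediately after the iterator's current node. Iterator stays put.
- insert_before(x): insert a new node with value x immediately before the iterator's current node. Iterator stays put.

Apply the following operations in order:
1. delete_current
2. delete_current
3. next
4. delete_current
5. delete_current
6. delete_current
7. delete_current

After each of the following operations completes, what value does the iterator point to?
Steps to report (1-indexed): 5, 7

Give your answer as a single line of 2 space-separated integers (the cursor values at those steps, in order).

Answer: 4 9

Derivation:
After 1 (delete_current): list=[5, 9, 8, 6, 4, 2] cursor@5
After 2 (delete_current): list=[9, 8, 6, 4, 2] cursor@9
After 3 (next): list=[9, 8, 6, 4, 2] cursor@8
After 4 (delete_current): list=[9, 6, 4, 2] cursor@6
After 5 (delete_current): list=[9, 4, 2] cursor@4
After 6 (delete_current): list=[9, 2] cursor@2
After 7 (delete_current): list=[9] cursor@9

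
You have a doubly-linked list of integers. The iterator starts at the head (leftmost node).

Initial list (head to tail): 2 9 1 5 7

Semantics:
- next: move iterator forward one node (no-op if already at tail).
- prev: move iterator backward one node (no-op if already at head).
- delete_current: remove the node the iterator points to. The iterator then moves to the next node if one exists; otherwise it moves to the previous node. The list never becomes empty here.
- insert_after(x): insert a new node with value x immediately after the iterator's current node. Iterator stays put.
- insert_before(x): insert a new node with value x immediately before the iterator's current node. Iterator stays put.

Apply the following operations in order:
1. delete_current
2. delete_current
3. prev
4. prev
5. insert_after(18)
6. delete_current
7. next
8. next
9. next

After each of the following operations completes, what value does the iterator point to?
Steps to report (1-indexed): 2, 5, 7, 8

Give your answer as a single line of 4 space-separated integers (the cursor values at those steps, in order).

Answer: 1 1 5 7

Derivation:
After 1 (delete_current): list=[9, 1, 5, 7] cursor@9
After 2 (delete_current): list=[1, 5, 7] cursor@1
After 3 (prev): list=[1, 5, 7] cursor@1
After 4 (prev): list=[1, 5, 7] cursor@1
After 5 (insert_after(18)): list=[1, 18, 5, 7] cursor@1
After 6 (delete_current): list=[18, 5, 7] cursor@18
After 7 (next): list=[18, 5, 7] cursor@5
After 8 (next): list=[18, 5, 7] cursor@7
After 9 (next): list=[18, 5, 7] cursor@7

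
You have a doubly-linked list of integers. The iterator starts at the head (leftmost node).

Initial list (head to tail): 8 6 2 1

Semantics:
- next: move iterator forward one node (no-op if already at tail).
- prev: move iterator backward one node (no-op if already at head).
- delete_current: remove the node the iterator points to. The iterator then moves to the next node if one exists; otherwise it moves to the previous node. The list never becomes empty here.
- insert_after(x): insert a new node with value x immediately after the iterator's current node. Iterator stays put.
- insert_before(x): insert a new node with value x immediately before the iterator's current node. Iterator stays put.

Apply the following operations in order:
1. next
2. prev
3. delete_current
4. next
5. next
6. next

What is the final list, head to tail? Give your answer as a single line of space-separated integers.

Answer: 6 2 1

Derivation:
After 1 (next): list=[8, 6, 2, 1] cursor@6
After 2 (prev): list=[8, 6, 2, 1] cursor@8
After 3 (delete_current): list=[6, 2, 1] cursor@6
After 4 (next): list=[6, 2, 1] cursor@2
After 5 (next): list=[6, 2, 1] cursor@1
After 6 (next): list=[6, 2, 1] cursor@1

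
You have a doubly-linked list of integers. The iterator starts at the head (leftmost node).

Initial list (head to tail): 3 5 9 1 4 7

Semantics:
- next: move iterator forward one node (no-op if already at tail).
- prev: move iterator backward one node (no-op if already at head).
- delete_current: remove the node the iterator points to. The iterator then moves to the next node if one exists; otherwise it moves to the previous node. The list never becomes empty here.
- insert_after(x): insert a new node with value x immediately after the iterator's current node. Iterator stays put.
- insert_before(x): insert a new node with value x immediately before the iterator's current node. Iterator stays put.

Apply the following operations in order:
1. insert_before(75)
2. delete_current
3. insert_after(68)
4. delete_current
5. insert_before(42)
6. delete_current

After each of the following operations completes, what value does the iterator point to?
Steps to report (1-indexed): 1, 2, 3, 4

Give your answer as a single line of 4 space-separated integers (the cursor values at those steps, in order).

Answer: 3 5 5 68

Derivation:
After 1 (insert_before(75)): list=[75, 3, 5, 9, 1, 4, 7] cursor@3
After 2 (delete_current): list=[75, 5, 9, 1, 4, 7] cursor@5
After 3 (insert_after(68)): list=[75, 5, 68, 9, 1, 4, 7] cursor@5
After 4 (delete_current): list=[75, 68, 9, 1, 4, 7] cursor@68
After 5 (insert_before(42)): list=[75, 42, 68, 9, 1, 4, 7] cursor@68
After 6 (delete_current): list=[75, 42, 9, 1, 4, 7] cursor@9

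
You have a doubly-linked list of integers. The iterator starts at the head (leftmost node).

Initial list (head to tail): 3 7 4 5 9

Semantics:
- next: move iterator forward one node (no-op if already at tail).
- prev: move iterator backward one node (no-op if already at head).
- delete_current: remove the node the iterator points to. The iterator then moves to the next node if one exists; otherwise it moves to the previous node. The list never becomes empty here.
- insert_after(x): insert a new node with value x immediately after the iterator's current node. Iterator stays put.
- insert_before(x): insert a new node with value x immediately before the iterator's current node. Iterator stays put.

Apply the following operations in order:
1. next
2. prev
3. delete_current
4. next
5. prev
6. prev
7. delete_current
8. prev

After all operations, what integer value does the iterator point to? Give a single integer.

After 1 (next): list=[3, 7, 4, 5, 9] cursor@7
After 2 (prev): list=[3, 7, 4, 5, 9] cursor@3
After 3 (delete_current): list=[7, 4, 5, 9] cursor@7
After 4 (next): list=[7, 4, 5, 9] cursor@4
After 5 (prev): list=[7, 4, 5, 9] cursor@7
After 6 (prev): list=[7, 4, 5, 9] cursor@7
After 7 (delete_current): list=[4, 5, 9] cursor@4
After 8 (prev): list=[4, 5, 9] cursor@4

Answer: 4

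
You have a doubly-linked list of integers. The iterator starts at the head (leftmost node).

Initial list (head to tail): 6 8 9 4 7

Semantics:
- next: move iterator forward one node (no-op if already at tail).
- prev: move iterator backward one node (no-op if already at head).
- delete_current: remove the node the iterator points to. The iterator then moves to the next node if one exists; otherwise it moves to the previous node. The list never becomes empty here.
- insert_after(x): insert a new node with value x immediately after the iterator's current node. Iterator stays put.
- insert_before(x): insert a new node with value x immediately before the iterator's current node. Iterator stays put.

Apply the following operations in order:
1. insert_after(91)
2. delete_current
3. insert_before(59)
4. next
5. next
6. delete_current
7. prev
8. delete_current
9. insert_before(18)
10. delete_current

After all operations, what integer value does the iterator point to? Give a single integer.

Answer: 7

Derivation:
After 1 (insert_after(91)): list=[6, 91, 8, 9, 4, 7] cursor@6
After 2 (delete_current): list=[91, 8, 9, 4, 7] cursor@91
After 3 (insert_before(59)): list=[59, 91, 8, 9, 4, 7] cursor@91
After 4 (next): list=[59, 91, 8, 9, 4, 7] cursor@8
After 5 (next): list=[59, 91, 8, 9, 4, 7] cursor@9
After 6 (delete_current): list=[59, 91, 8, 4, 7] cursor@4
After 7 (prev): list=[59, 91, 8, 4, 7] cursor@8
After 8 (delete_current): list=[59, 91, 4, 7] cursor@4
After 9 (insert_before(18)): list=[59, 91, 18, 4, 7] cursor@4
After 10 (delete_current): list=[59, 91, 18, 7] cursor@7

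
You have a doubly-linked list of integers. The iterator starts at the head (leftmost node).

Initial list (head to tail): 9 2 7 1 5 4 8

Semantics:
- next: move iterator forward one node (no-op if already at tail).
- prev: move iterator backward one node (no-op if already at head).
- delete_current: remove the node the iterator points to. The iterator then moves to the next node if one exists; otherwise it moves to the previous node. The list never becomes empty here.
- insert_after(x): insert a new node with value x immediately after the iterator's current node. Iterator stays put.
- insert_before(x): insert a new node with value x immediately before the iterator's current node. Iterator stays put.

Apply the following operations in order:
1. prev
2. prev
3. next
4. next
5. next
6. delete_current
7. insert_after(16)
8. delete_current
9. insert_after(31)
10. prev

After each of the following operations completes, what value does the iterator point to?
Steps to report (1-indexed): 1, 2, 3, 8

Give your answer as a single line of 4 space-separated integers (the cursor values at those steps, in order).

After 1 (prev): list=[9, 2, 7, 1, 5, 4, 8] cursor@9
After 2 (prev): list=[9, 2, 7, 1, 5, 4, 8] cursor@9
After 3 (next): list=[9, 2, 7, 1, 5, 4, 8] cursor@2
After 4 (next): list=[9, 2, 7, 1, 5, 4, 8] cursor@7
After 5 (next): list=[9, 2, 7, 1, 5, 4, 8] cursor@1
After 6 (delete_current): list=[9, 2, 7, 5, 4, 8] cursor@5
After 7 (insert_after(16)): list=[9, 2, 7, 5, 16, 4, 8] cursor@5
After 8 (delete_current): list=[9, 2, 7, 16, 4, 8] cursor@16
After 9 (insert_after(31)): list=[9, 2, 7, 16, 31, 4, 8] cursor@16
After 10 (prev): list=[9, 2, 7, 16, 31, 4, 8] cursor@7

Answer: 9 9 2 16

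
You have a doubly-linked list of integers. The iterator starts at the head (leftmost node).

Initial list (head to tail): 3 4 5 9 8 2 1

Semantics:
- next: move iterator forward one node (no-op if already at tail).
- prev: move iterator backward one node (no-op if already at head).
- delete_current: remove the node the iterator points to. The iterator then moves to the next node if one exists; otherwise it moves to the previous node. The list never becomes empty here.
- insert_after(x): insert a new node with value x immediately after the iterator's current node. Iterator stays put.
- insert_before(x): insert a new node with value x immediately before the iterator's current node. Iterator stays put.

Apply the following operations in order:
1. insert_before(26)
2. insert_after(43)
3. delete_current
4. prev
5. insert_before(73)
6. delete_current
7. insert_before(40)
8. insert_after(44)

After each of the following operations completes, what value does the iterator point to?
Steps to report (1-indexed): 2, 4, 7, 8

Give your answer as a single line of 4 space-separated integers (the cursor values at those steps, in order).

After 1 (insert_before(26)): list=[26, 3, 4, 5, 9, 8, 2, 1] cursor@3
After 2 (insert_after(43)): list=[26, 3, 43, 4, 5, 9, 8, 2, 1] cursor@3
After 3 (delete_current): list=[26, 43, 4, 5, 9, 8, 2, 1] cursor@43
After 4 (prev): list=[26, 43, 4, 5, 9, 8, 2, 1] cursor@26
After 5 (insert_before(73)): list=[73, 26, 43, 4, 5, 9, 8, 2, 1] cursor@26
After 6 (delete_current): list=[73, 43, 4, 5, 9, 8, 2, 1] cursor@43
After 7 (insert_before(40)): list=[73, 40, 43, 4, 5, 9, 8, 2, 1] cursor@43
After 8 (insert_after(44)): list=[73, 40, 43, 44, 4, 5, 9, 8, 2, 1] cursor@43

Answer: 3 26 43 43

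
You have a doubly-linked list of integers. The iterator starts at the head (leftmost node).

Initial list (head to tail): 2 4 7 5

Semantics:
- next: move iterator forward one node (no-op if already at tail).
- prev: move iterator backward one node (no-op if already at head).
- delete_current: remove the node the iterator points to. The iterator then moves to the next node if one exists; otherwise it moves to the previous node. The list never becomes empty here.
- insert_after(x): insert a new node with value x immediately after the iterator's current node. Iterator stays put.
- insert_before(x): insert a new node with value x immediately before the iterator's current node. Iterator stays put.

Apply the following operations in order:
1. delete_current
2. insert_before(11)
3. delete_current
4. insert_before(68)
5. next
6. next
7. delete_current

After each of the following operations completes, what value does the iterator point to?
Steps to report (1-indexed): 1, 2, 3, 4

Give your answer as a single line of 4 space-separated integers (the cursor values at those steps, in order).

Answer: 4 4 7 7

Derivation:
After 1 (delete_current): list=[4, 7, 5] cursor@4
After 2 (insert_before(11)): list=[11, 4, 7, 5] cursor@4
After 3 (delete_current): list=[11, 7, 5] cursor@7
After 4 (insert_before(68)): list=[11, 68, 7, 5] cursor@7
After 5 (next): list=[11, 68, 7, 5] cursor@5
After 6 (next): list=[11, 68, 7, 5] cursor@5
After 7 (delete_current): list=[11, 68, 7] cursor@7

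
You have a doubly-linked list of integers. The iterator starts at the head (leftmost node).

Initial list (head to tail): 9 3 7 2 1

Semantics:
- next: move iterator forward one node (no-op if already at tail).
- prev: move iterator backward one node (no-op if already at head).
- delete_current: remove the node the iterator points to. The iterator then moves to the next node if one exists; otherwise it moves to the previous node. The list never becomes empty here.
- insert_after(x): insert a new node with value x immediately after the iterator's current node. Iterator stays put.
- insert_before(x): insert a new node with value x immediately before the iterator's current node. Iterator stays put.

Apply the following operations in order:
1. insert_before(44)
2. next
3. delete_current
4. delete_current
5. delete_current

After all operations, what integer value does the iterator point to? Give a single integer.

Answer: 1

Derivation:
After 1 (insert_before(44)): list=[44, 9, 3, 7, 2, 1] cursor@9
After 2 (next): list=[44, 9, 3, 7, 2, 1] cursor@3
After 3 (delete_current): list=[44, 9, 7, 2, 1] cursor@7
After 4 (delete_current): list=[44, 9, 2, 1] cursor@2
After 5 (delete_current): list=[44, 9, 1] cursor@1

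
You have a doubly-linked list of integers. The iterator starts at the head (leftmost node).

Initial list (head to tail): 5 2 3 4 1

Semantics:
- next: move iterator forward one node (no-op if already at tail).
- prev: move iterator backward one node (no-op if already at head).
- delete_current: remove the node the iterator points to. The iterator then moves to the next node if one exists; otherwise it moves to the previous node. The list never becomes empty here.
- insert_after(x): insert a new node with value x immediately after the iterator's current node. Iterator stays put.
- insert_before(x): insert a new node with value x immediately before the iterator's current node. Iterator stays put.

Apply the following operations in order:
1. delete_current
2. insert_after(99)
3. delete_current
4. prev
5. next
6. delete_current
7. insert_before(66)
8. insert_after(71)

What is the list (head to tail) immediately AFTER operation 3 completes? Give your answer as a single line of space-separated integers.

After 1 (delete_current): list=[2, 3, 4, 1] cursor@2
After 2 (insert_after(99)): list=[2, 99, 3, 4, 1] cursor@2
After 3 (delete_current): list=[99, 3, 4, 1] cursor@99

Answer: 99 3 4 1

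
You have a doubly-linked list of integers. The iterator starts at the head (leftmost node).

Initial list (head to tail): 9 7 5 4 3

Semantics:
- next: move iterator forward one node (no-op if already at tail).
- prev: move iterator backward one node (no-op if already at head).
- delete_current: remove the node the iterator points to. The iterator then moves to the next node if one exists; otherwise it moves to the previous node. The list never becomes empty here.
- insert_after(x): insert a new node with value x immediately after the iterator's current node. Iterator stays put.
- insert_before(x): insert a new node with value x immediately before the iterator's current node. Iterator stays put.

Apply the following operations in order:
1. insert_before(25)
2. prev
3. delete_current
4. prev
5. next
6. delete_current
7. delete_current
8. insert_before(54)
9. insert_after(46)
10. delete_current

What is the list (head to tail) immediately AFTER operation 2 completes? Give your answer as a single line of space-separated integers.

Answer: 25 9 7 5 4 3

Derivation:
After 1 (insert_before(25)): list=[25, 9, 7, 5, 4, 3] cursor@9
After 2 (prev): list=[25, 9, 7, 5, 4, 3] cursor@25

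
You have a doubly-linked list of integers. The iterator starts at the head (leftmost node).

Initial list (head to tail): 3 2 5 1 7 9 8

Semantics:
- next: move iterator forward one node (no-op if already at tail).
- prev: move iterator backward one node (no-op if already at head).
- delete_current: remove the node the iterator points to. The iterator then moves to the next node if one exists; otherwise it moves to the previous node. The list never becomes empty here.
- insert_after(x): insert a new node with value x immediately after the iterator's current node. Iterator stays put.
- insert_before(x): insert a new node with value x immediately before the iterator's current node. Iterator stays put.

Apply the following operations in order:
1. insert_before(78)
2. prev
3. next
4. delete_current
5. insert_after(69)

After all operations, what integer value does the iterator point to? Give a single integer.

After 1 (insert_before(78)): list=[78, 3, 2, 5, 1, 7, 9, 8] cursor@3
After 2 (prev): list=[78, 3, 2, 5, 1, 7, 9, 8] cursor@78
After 3 (next): list=[78, 3, 2, 5, 1, 7, 9, 8] cursor@3
After 4 (delete_current): list=[78, 2, 5, 1, 7, 9, 8] cursor@2
After 5 (insert_after(69)): list=[78, 2, 69, 5, 1, 7, 9, 8] cursor@2

Answer: 2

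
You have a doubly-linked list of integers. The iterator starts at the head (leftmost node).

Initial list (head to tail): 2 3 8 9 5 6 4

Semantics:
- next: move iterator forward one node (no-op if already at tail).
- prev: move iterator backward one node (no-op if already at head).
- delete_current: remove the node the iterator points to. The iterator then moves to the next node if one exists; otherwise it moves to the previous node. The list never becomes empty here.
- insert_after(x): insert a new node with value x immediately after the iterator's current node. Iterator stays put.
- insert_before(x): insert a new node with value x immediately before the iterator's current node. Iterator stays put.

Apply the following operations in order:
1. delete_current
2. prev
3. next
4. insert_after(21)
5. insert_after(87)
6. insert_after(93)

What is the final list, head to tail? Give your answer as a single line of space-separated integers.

Answer: 3 8 93 87 21 9 5 6 4

Derivation:
After 1 (delete_current): list=[3, 8, 9, 5, 6, 4] cursor@3
After 2 (prev): list=[3, 8, 9, 5, 6, 4] cursor@3
After 3 (next): list=[3, 8, 9, 5, 6, 4] cursor@8
After 4 (insert_after(21)): list=[3, 8, 21, 9, 5, 6, 4] cursor@8
After 5 (insert_after(87)): list=[3, 8, 87, 21, 9, 5, 6, 4] cursor@8
After 6 (insert_after(93)): list=[3, 8, 93, 87, 21, 9, 5, 6, 4] cursor@8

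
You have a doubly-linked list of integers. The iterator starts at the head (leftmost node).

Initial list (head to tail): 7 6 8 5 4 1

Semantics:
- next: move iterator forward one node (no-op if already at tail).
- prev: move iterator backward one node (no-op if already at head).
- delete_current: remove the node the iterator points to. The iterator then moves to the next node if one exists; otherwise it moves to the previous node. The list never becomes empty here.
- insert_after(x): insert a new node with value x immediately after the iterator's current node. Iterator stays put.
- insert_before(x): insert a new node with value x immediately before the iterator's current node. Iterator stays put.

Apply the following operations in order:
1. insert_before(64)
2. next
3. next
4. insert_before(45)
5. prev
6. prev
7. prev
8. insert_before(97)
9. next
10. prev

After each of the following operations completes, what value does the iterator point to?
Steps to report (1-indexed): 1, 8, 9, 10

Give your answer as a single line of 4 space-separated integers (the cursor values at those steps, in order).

After 1 (insert_before(64)): list=[64, 7, 6, 8, 5, 4, 1] cursor@7
After 2 (next): list=[64, 7, 6, 8, 5, 4, 1] cursor@6
After 3 (next): list=[64, 7, 6, 8, 5, 4, 1] cursor@8
After 4 (insert_before(45)): list=[64, 7, 6, 45, 8, 5, 4, 1] cursor@8
After 5 (prev): list=[64, 7, 6, 45, 8, 5, 4, 1] cursor@45
After 6 (prev): list=[64, 7, 6, 45, 8, 5, 4, 1] cursor@6
After 7 (prev): list=[64, 7, 6, 45, 8, 5, 4, 1] cursor@7
After 8 (insert_before(97)): list=[64, 97, 7, 6, 45, 8, 5, 4, 1] cursor@7
After 9 (next): list=[64, 97, 7, 6, 45, 8, 5, 4, 1] cursor@6
After 10 (prev): list=[64, 97, 7, 6, 45, 8, 5, 4, 1] cursor@7

Answer: 7 7 6 7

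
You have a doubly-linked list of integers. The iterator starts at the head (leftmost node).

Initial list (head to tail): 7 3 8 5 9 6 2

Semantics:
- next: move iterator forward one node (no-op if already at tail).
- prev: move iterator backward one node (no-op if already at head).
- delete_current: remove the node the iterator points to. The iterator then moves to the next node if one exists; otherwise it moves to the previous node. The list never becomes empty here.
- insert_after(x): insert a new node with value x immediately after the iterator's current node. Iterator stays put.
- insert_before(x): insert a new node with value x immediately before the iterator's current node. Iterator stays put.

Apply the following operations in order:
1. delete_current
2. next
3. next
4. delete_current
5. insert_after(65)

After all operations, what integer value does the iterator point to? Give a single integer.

After 1 (delete_current): list=[3, 8, 5, 9, 6, 2] cursor@3
After 2 (next): list=[3, 8, 5, 9, 6, 2] cursor@8
After 3 (next): list=[3, 8, 5, 9, 6, 2] cursor@5
After 4 (delete_current): list=[3, 8, 9, 6, 2] cursor@9
After 5 (insert_after(65)): list=[3, 8, 9, 65, 6, 2] cursor@9

Answer: 9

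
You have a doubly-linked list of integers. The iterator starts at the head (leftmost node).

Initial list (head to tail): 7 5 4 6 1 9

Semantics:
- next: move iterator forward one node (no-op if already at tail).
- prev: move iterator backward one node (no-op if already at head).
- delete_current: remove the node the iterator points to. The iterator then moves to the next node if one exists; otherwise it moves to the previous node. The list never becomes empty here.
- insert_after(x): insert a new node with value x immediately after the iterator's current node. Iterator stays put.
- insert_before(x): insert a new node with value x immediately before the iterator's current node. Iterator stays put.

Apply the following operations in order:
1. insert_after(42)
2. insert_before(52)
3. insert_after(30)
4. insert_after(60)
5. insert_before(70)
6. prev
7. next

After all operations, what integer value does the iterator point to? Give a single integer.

After 1 (insert_after(42)): list=[7, 42, 5, 4, 6, 1, 9] cursor@7
After 2 (insert_before(52)): list=[52, 7, 42, 5, 4, 6, 1, 9] cursor@7
After 3 (insert_after(30)): list=[52, 7, 30, 42, 5, 4, 6, 1, 9] cursor@7
After 4 (insert_after(60)): list=[52, 7, 60, 30, 42, 5, 4, 6, 1, 9] cursor@7
After 5 (insert_before(70)): list=[52, 70, 7, 60, 30, 42, 5, 4, 6, 1, 9] cursor@7
After 6 (prev): list=[52, 70, 7, 60, 30, 42, 5, 4, 6, 1, 9] cursor@70
After 7 (next): list=[52, 70, 7, 60, 30, 42, 5, 4, 6, 1, 9] cursor@7

Answer: 7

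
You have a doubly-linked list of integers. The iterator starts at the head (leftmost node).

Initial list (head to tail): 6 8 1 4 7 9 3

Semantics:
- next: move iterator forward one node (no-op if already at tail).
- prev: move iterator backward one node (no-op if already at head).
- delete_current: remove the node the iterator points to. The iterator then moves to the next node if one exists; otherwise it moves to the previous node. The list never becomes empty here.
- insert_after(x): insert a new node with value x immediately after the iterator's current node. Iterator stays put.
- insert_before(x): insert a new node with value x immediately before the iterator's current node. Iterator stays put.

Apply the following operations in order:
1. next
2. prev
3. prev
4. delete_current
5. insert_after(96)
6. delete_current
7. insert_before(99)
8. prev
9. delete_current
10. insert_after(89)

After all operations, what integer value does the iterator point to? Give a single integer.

After 1 (next): list=[6, 8, 1, 4, 7, 9, 3] cursor@8
After 2 (prev): list=[6, 8, 1, 4, 7, 9, 3] cursor@6
After 3 (prev): list=[6, 8, 1, 4, 7, 9, 3] cursor@6
After 4 (delete_current): list=[8, 1, 4, 7, 9, 3] cursor@8
After 5 (insert_after(96)): list=[8, 96, 1, 4, 7, 9, 3] cursor@8
After 6 (delete_current): list=[96, 1, 4, 7, 9, 3] cursor@96
After 7 (insert_before(99)): list=[99, 96, 1, 4, 7, 9, 3] cursor@96
After 8 (prev): list=[99, 96, 1, 4, 7, 9, 3] cursor@99
After 9 (delete_current): list=[96, 1, 4, 7, 9, 3] cursor@96
After 10 (insert_after(89)): list=[96, 89, 1, 4, 7, 9, 3] cursor@96

Answer: 96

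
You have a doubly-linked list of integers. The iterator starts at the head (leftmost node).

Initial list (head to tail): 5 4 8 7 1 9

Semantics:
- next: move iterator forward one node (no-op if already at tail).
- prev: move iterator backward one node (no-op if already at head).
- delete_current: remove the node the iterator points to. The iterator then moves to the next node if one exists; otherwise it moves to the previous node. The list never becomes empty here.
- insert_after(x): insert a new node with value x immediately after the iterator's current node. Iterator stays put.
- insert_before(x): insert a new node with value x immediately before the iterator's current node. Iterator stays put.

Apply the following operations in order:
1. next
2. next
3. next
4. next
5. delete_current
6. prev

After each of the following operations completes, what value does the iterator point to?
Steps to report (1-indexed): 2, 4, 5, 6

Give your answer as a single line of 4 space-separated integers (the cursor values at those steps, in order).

Answer: 8 1 9 7

Derivation:
After 1 (next): list=[5, 4, 8, 7, 1, 9] cursor@4
After 2 (next): list=[5, 4, 8, 7, 1, 9] cursor@8
After 3 (next): list=[5, 4, 8, 7, 1, 9] cursor@7
After 4 (next): list=[5, 4, 8, 7, 1, 9] cursor@1
After 5 (delete_current): list=[5, 4, 8, 7, 9] cursor@9
After 6 (prev): list=[5, 4, 8, 7, 9] cursor@7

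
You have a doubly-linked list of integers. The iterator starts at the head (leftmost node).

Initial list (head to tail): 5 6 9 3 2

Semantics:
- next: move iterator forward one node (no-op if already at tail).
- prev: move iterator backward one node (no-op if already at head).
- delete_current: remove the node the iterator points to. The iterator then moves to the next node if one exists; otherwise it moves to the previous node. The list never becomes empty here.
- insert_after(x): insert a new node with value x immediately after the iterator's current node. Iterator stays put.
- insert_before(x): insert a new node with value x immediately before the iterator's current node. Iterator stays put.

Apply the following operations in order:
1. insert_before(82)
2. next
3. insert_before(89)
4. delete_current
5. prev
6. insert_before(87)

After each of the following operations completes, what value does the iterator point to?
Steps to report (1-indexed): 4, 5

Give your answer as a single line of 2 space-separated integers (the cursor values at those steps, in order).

Answer: 9 89

Derivation:
After 1 (insert_before(82)): list=[82, 5, 6, 9, 3, 2] cursor@5
After 2 (next): list=[82, 5, 6, 9, 3, 2] cursor@6
After 3 (insert_before(89)): list=[82, 5, 89, 6, 9, 3, 2] cursor@6
After 4 (delete_current): list=[82, 5, 89, 9, 3, 2] cursor@9
After 5 (prev): list=[82, 5, 89, 9, 3, 2] cursor@89
After 6 (insert_before(87)): list=[82, 5, 87, 89, 9, 3, 2] cursor@89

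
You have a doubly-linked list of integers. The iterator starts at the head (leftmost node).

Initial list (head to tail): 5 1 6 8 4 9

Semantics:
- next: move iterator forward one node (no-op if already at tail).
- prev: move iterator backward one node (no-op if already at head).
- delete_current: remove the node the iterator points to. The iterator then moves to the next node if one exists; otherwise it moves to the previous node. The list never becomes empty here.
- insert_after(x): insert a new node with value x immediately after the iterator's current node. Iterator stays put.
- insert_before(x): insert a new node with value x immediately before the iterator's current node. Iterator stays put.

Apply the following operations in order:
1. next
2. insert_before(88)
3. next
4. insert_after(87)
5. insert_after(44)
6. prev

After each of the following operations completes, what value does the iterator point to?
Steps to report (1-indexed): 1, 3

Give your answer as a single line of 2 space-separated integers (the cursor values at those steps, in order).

After 1 (next): list=[5, 1, 6, 8, 4, 9] cursor@1
After 2 (insert_before(88)): list=[5, 88, 1, 6, 8, 4, 9] cursor@1
After 3 (next): list=[5, 88, 1, 6, 8, 4, 9] cursor@6
After 4 (insert_after(87)): list=[5, 88, 1, 6, 87, 8, 4, 9] cursor@6
After 5 (insert_after(44)): list=[5, 88, 1, 6, 44, 87, 8, 4, 9] cursor@6
After 6 (prev): list=[5, 88, 1, 6, 44, 87, 8, 4, 9] cursor@1

Answer: 1 6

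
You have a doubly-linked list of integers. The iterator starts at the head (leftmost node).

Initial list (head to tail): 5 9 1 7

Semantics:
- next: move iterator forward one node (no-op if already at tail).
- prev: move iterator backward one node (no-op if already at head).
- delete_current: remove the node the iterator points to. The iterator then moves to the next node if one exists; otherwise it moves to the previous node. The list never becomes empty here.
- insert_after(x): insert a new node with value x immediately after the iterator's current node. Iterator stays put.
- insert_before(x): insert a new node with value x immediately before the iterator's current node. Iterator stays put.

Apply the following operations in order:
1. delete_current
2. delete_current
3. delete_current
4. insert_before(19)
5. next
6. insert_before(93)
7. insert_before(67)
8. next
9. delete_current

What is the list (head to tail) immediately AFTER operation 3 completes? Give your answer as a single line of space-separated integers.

After 1 (delete_current): list=[9, 1, 7] cursor@9
After 2 (delete_current): list=[1, 7] cursor@1
After 3 (delete_current): list=[7] cursor@7

Answer: 7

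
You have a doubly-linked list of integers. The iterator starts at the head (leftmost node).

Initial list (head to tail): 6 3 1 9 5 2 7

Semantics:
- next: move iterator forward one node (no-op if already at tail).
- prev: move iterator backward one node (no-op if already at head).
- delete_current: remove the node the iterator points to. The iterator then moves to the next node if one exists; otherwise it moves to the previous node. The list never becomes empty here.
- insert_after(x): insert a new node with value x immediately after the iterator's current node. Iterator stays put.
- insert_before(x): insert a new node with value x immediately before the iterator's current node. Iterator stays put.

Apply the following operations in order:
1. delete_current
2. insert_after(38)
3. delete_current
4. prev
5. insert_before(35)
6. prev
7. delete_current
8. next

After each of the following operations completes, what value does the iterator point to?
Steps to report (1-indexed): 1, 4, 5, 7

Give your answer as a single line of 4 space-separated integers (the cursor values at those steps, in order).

After 1 (delete_current): list=[3, 1, 9, 5, 2, 7] cursor@3
After 2 (insert_after(38)): list=[3, 38, 1, 9, 5, 2, 7] cursor@3
After 3 (delete_current): list=[38, 1, 9, 5, 2, 7] cursor@38
After 4 (prev): list=[38, 1, 9, 5, 2, 7] cursor@38
After 5 (insert_before(35)): list=[35, 38, 1, 9, 5, 2, 7] cursor@38
After 6 (prev): list=[35, 38, 1, 9, 5, 2, 7] cursor@35
After 7 (delete_current): list=[38, 1, 9, 5, 2, 7] cursor@38
After 8 (next): list=[38, 1, 9, 5, 2, 7] cursor@1

Answer: 3 38 38 38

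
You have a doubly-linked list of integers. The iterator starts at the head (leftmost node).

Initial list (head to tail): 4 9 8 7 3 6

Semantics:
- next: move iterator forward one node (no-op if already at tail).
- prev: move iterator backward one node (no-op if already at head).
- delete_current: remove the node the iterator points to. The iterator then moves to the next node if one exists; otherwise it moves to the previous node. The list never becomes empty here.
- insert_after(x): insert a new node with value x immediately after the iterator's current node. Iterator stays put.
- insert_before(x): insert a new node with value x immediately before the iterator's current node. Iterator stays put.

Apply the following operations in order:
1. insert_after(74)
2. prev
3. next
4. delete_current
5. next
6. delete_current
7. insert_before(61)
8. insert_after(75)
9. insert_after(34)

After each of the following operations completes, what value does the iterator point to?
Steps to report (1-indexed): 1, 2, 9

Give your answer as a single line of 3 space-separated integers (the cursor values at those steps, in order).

Answer: 4 4 7

Derivation:
After 1 (insert_after(74)): list=[4, 74, 9, 8, 7, 3, 6] cursor@4
After 2 (prev): list=[4, 74, 9, 8, 7, 3, 6] cursor@4
After 3 (next): list=[4, 74, 9, 8, 7, 3, 6] cursor@74
After 4 (delete_current): list=[4, 9, 8, 7, 3, 6] cursor@9
After 5 (next): list=[4, 9, 8, 7, 3, 6] cursor@8
After 6 (delete_current): list=[4, 9, 7, 3, 6] cursor@7
After 7 (insert_before(61)): list=[4, 9, 61, 7, 3, 6] cursor@7
After 8 (insert_after(75)): list=[4, 9, 61, 7, 75, 3, 6] cursor@7
After 9 (insert_after(34)): list=[4, 9, 61, 7, 34, 75, 3, 6] cursor@7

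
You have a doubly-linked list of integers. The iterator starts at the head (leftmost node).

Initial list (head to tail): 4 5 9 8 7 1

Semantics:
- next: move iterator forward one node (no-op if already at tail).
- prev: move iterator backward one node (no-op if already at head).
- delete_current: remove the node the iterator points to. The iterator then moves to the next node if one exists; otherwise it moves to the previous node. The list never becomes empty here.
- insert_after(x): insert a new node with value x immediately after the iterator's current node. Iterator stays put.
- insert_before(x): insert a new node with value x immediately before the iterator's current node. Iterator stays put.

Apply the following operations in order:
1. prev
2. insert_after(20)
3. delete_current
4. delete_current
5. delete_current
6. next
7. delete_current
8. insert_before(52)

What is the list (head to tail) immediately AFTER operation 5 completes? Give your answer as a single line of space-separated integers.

Answer: 9 8 7 1

Derivation:
After 1 (prev): list=[4, 5, 9, 8, 7, 1] cursor@4
After 2 (insert_after(20)): list=[4, 20, 5, 9, 8, 7, 1] cursor@4
After 3 (delete_current): list=[20, 5, 9, 8, 7, 1] cursor@20
After 4 (delete_current): list=[5, 9, 8, 7, 1] cursor@5
After 5 (delete_current): list=[9, 8, 7, 1] cursor@9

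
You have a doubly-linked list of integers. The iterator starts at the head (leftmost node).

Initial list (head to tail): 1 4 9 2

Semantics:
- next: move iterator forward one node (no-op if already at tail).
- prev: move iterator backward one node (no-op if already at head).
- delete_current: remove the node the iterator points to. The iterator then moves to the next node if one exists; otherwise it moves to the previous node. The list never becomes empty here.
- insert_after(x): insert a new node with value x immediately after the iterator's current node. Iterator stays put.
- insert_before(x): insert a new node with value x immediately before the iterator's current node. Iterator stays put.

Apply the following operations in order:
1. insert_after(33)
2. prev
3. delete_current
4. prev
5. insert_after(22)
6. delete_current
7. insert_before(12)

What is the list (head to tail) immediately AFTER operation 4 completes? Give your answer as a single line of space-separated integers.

Answer: 33 4 9 2

Derivation:
After 1 (insert_after(33)): list=[1, 33, 4, 9, 2] cursor@1
After 2 (prev): list=[1, 33, 4, 9, 2] cursor@1
After 3 (delete_current): list=[33, 4, 9, 2] cursor@33
After 4 (prev): list=[33, 4, 9, 2] cursor@33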